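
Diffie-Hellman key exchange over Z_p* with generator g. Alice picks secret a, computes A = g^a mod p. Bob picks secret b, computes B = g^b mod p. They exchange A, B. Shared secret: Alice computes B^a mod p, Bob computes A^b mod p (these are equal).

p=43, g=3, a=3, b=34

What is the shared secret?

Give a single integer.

A = 3^3 mod 43  (bits of 3 = 11)
  bit 0 = 1: r = r^2 * 3 mod 43 = 1^2 * 3 = 1*3 = 3
  bit 1 = 1: r = r^2 * 3 mod 43 = 3^2 * 3 = 9*3 = 27
  -> A = 27
B = 3^34 mod 43  (bits of 34 = 100010)
  bit 0 = 1: r = r^2 * 3 mod 43 = 1^2 * 3 = 1*3 = 3
  bit 1 = 0: r = r^2 mod 43 = 3^2 = 9
  bit 2 = 0: r = r^2 mod 43 = 9^2 = 38
  bit 3 = 0: r = r^2 mod 43 = 38^2 = 25
  bit 4 = 1: r = r^2 * 3 mod 43 = 25^2 * 3 = 23*3 = 26
  bit 5 = 0: r = r^2 mod 43 = 26^2 = 31
  -> B = 31
s = B^a = 31^3 mod 43  (bits of 3 = 11)
  bit 0 = 1: r = r^2 * 31 mod 43 = 1^2 * 31 = 1*31 = 31
  bit 1 = 1: r = r^2 * 31 mod 43 = 31^2 * 31 = 15*31 = 35
  -> s = B^a = 35

Answer: 35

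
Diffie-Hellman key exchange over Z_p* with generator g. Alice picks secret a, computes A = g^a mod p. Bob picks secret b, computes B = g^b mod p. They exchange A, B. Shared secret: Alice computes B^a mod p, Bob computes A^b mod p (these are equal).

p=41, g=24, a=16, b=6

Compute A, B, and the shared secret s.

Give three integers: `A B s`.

Answer: 10 8 10

Derivation:
A = 24^16 mod 41  (bits of 16 = 10000)
  bit 0 = 1: r = r^2 * 24 mod 41 = 1^2 * 24 = 1*24 = 24
  bit 1 = 0: r = r^2 mod 41 = 24^2 = 2
  bit 2 = 0: r = r^2 mod 41 = 2^2 = 4
  bit 3 = 0: r = r^2 mod 41 = 4^2 = 16
  bit 4 = 0: r = r^2 mod 41 = 16^2 = 10
  -> A = 10
B = 24^6 mod 41  (bits of 6 = 110)
  bit 0 = 1: r = r^2 * 24 mod 41 = 1^2 * 24 = 1*24 = 24
  bit 1 = 1: r = r^2 * 24 mod 41 = 24^2 * 24 = 2*24 = 7
  bit 2 = 0: r = r^2 mod 41 = 7^2 = 8
  -> B = 8
s = B^a = 8^16 mod 41  (bits of 16 = 10000)
  bit 0 = 1: r = r^2 * 8 mod 41 = 1^2 * 8 = 1*8 = 8
  bit 1 = 0: r = r^2 mod 41 = 8^2 = 23
  bit 2 = 0: r = r^2 mod 41 = 23^2 = 37
  bit 3 = 0: r = r^2 mod 41 = 37^2 = 16
  bit 4 = 0: r = r^2 mod 41 = 16^2 = 10
  -> s = B^a = 10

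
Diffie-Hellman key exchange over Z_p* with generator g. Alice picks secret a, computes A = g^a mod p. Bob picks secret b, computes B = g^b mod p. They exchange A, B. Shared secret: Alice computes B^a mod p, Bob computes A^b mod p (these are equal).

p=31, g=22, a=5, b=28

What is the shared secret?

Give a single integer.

Answer: 25

Derivation:
A = 22^5 mod 31  (bits of 5 = 101)
  bit 0 = 1: r = r^2 * 22 mod 31 = 1^2 * 22 = 1*22 = 22
  bit 1 = 0: r = r^2 mod 31 = 22^2 = 19
  bit 2 = 1: r = r^2 * 22 mod 31 = 19^2 * 22 = 20*22 = 6
  -> A = 6
B = 22^28 mod 31  (bits of 28 = 11100)
  bit 0 = 1: r = r^2 * 22 mod 31 = 1^2 * 22 = 1*22 = 22
  bit 1 = 1: r = r^2 * 22 mod 31 = 22^2 * 22 = 19*22 = 15
  bit 2 = 1: r = r^2 * 22 mod 31 = 15^2 * 22 = 8*22 = 21
  bit 3 = 0: r = r^2 mod 31 = 21^2 = 7
  bit 4 = 0: r = r^2 mod 31 = 7^2 = 18
  -> B = 18
s = B^a = 18^5 mod 31  (bits of 5 = 101)
  bit 0 = 1: r = r^2 * 18 mod 31 = 1^2 * 18 = 1*18 = 18
  bit 1 = 0: r = r^2 mod 31 = 18^2 = 14
  bit 2 = 1: r = r^2 * 18 mod 31 = 14^2 * 18 = 10*18 = 25
  -> s = B^a = 25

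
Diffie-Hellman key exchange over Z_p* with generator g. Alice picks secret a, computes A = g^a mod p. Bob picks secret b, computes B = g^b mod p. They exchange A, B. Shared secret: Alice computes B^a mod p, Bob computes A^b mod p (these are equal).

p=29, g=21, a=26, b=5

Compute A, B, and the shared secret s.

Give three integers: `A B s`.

A = 21^26 mod 29  (bits of 26 = 11010)
  bit 0 = 1: r = r^2 * 21 mod 29 = 1^2 * 21 = 1*21 = 21
  bit 1 = 1: r = r^2 * 21 mod 29 = 21^2 * 21 = 6*21 = 10
  bit 2 = 0: r = r^2 mod 29 = 10^2 = 13
  bit 3 = 1: r = r^2 * 21 mod 29 = 13^2 * 21 = 24*21 = 11
  bit 4 = 0: r = r^2 mod 29 = 11^2 = 5
  -> A = 5
B = 21^5 mod 29  (bits of 5 = 101)
  bit 0 = 1: r = r^2 * 21 mod 29 = 1^2 * 21 = 1*21 = 21
  bit 1 = 0: r = r^2 mod 29 = 21^2 = 6
  bit 2 = 1: r = r^2 * 21 mod 29 = 6^2 * 21 = 7*21 = 2
  -> B = 2
s = B^a = 2^26 mod 29  (bits of 26 = 11010)
  bit 0 = 1: r = r^2 * 2 mod 29 = 1^2 * 2 = 1*2 = 2
  bit 1 = 1: r = r^2 * 2 mod 29 = 2^2 * 2 = 4*2 = 8
  bit 2 = 0: r = r^2 mod 29 = 8^2 = 6
  bit 3 = 1: r = r^2 * 2 mod 29 = 6^2 * 2 = 7*2 = 14
  bit 4 = 0: r = r^2 mod 29 = 14^2 = 22
  -> s = B^a = 22

Answer: 5 2 22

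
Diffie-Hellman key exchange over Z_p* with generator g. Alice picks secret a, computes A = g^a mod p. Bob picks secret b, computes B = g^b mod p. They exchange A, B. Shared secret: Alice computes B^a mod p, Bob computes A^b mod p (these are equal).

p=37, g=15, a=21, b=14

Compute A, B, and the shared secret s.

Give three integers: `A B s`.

Answer: 29 4 27

Derivation:
A = 15^21 mod 37  (bits of 21 = 10101)
  bit 0 = 1: r = r^2 * 15 mod 37 = 1^2 * 15 = 1*15 = 15
  bit 1 = 0: r = r^2 mod 37 = 15^2 = 3
  bit 2 = 1: r = r^2 * 15 mod 37 = 3^2 * 15 = 9*15 = 24
  bit 3 = 0: r = r^2 mod 37 = 24^2 = 21
  bit 4 = 1: r = r^2 * 15 mod 37 = 21^2 * 15 = 34*15 = 29
  -> A = 29
B = 15^14 mod 37  (bits of 14 = 1110)
  bit 0 = 1: r = r^2 * 15 mod 37 = 1^2 * 15 = 1*15 = 15
  bit 1 = 1: r = r^2 * 15 mod 37 = 15^2 * 15 = 3*15 = 8
  bit 2 = 1: r = r^2 * 15 mod 37 = 8^2 * 15 = 27*15 = 35
  bit 3 = 0: r = r^2 mod 37 = 35^2 = 4
  -> B = 4
s = B^a = 4^21 mod 37  (bits of 21 = 10101)
  bit 0 = 1: r = r^2 * 4 mod 37 = 1^2 * 4 = 1*4 = 4
  bit 1 = 0: r = r^2 mod 37 = 4^2 = 16
  bit 2 = 1: r = r^2 * 4 mod 37 = 16^2 * 4 = 34*4 = 25
  bit 3 = 0: r = r^2 mod 37 = 25^2 = 33
  bit 4 = 1: r = r^2 * 4 mod 37 = 33^2 * 4 = 16*4 = 27
  -> s = B^a = 27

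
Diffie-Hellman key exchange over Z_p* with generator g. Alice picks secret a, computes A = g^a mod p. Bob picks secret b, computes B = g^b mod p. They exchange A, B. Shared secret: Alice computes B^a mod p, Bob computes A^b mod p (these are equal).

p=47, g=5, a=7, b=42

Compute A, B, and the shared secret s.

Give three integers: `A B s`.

A = 5^7 mod 47  (bits of 7 = 111)
  bit 0 = 1: r = r^2 * 5 mod 47 = 1^2 * 5 = 1*5 = 5
  bit 1 = 1: r = r^2 * 5 mod 47 = 5^2 * 5 = 25*5 = 31
  bit 2 = 1: r = r^2 * 5 mod 47 = 31^2 * 5 = 21*5 = 11
  -> A = 11
B = 5^42 mod 47  (bits of 42 = 101010)
  bit 0 = 1: r = r^2 * 5 mod 47 = 1^2 * 5 = 1*5 = 5
  bit 1 = 0: r = r^2 mod 47 = 5^2 = 25
  bit 2 = 1: r = r^2 * 5 mod 47 = 25^2 * 5 = 14*5 = 23
  bit 3 = 0: r = r^2 mod 47 = 23^2 = 12
  bit 4 = 1: r = r^2 * 5 mod 47 = 12^2 * 5 = 3*5 = 15
  bit 5 = 0: r = r^2 mod 47 = 15^2 = 37
  -> B = 37
s = B^a = 37^7 mod 47  (bits of 7 = 111)
  bit 0 = 1: r = r^2 * 37 mod 47 = 1^2 * 37 = 1*37 = 37
  bit 1 = 1: r = r^2 * 37 mod 47 = 37^2 * 37 = 6*37 = 34
  bit 2 = 1: r = r^2 * 37 mod 47 = 34^2 * 37 = 28*37 = 2
  -> s = B^a = 2

Answer: 11 37 2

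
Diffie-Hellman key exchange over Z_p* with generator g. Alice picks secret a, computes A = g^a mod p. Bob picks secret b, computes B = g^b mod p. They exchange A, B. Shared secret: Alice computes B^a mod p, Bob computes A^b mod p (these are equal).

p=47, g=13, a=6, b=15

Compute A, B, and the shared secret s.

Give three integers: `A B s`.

Answer: 3 33 42

Derivation:
A = 13^6 mod 47  (bits of 6 = 110)
  bit 0 = 1: r = r^2 * 13 mod 47 = 1^2 * 13 = 1*13 = 13
  bit 1 = 1: r = r^2 * 13 mod 47 = 13^2 * 13 = 28*13 = 35
  bit 2 = 0: r = r^2 mod 47 = 35^2 = 3
  -> A = 3
B = 13^15 mod 47  (bits of 15 = 1111)
  bit 0 = 1: r = r^2 * 13 mod 47 = 1^2 * 13 = 1*13 = 13
  bit 1 = 1: r = r^2 * 13 mod 47 = 13^2 * 13 = 28*13 = 35
  bit 2 = 1: r = r^2 * 13 mod 47 = 35^2 * 13 = 3*13 = 39
  bit 3 = 1: r = r^2 * 13 mod 47 = 39^2 * 13 = 17*13 = 33
  -> B = 33
s = B^a = 33^6 mod 47  (bits of 6 = 110)
  bit 0 = 1: r = r^2 * 33 mod 47 = 1^2 * 33 = 1*33 = 33
  bit 1 = 1: r = r^2 * 33 mod 47 = 33^2 * 33 = 8*33 = 29
  bit 2 = 0: r = r^2 mod 47 = 29^2 = 42
  -> s = B^a = 42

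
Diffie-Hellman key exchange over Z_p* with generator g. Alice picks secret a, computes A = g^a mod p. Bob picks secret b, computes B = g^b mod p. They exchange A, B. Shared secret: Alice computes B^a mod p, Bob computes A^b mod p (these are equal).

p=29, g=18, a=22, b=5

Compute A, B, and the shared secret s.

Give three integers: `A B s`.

A = 18^22 mod 29  (bits of 22 = 10110)
  bit 0 = 1: r = r^2 * 18 mod 29 = 1^2 * 18 = 1*18 = 18
  bit 1 = 0: r = r^2 mod 29 = 18^2 = 5
  bit 2 = 1: r = r^2 * 18 mod 29 = 5^2 * 18 = 25*18 = 15
  bit 3 = 1: r = r^2 * 18 mod 29 = 15^2 * 18 = 22*18 = 19
  bit 4 = 0: r = r^2 mod 29 = 19^2 = 13
  -> A = 13
B = 18^5 mod 29  (bits of 5 = 101)
  bit 0 = 1: r = r^2 * 18 mod 29 = 1^2 * 18 = 1*18 = 18
  bit 1 = 0: r = r^2 mod 29 = 18^2 = 5
  bit 2 = 1: r = r^2 * 18 mod 29 = 5^2 * 18 = 25*18 = 15
  -> B = 15
s = B^a = 15^22 mod 29  (bits of 22 = 10110)
  bit 0 = 1: r = r^2 * 15 mod 29 = 1^2 * 15 = 1*15 = 15
  bit 1 = 0: r = r^2 mod 29 = 15^2 = 22
  bit 2 = 1: r = r^2 * 15 mod 29 = 22^2 * 15 = 20*15 = 10
  bit 3 = 1: r = r^2 * 15 mod 29 = 10^2 * 15 = 13*15 = 21
  bit 4 = 0: r = r^2 mod 29 = 21^2 = 6
  -> s = B^a = 6

Answer: 13 15 6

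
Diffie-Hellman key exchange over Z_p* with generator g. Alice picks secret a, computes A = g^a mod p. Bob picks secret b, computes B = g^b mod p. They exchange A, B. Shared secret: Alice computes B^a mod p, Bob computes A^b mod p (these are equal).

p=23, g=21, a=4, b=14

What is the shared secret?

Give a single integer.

Answer: 2

Derivation:
A = 21^4 mod 23  (bits of 4 = 100)
  bit 0 = 1: r = r^2 * 21 mod 23 = 1^2 * 21 = 1*21 = 21
  bit 1 = 0: r = r^2 mod 23 = 21^2 = 4
  bit 2 = 0: r = r^2 mod 23 = 4^2 = 16
  -> A = 16
B = 21^14 mod 23  (bits of 14 = 1110)
  bit 0 = 1: r = r^2 * 21 mod 23 = 1^2 * 21 = 1*21 = 21
  bit 1 = 1: r = r^2 * 21 mod 23 = 21^2 * 21 = 4*21 = 15
  bit 2 = 1: r = r^2 * 21 mod 23 = 15^2 * 21 = 18*21 = 10
  bit 3 = 0: r = r^2 mod 23 = 10^2 = 8
  -> B = 8
s = B^a = 8^4 mod 23  (bits of 4 = 100)
  bit 0 = 1: r = r^2 * 8 mod 23 = 1^2 * 8 = 1*8 = 8
  bit 1 = 0: r = r^2 mod 23 = 8^2 = 18
  bit 2 = 0: r = r^2 mod 23 = 18^2 = 2
  -> s = B^a = 2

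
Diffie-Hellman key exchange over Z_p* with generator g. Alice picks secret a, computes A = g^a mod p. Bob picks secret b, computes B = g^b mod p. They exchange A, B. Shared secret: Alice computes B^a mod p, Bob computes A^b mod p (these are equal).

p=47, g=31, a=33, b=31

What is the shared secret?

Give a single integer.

Answer: 35

Derivation:
A = 31^33 mod 47  (bits of 33 = 100001)
  bit 0 = 1: r = r^2 * 31 mod 47 = 1^2 * 31 = 1*31 = 31
  bit 1 = 0: r = r^2 mod 47 = 31^2 = 21
  bit 2 = 0: r = r^2 mod 47 = 21^2 = 18
  bit 3 = 0: r = r^2 mod 47 = 18^2 = 42
  bit 4 = 0: r = r^2 mod 47 = 42^2 = 25
  bit 5 = 1: r = r^2 * 31 mod 47 = 25^2 * 31 = 14*31 = 11
  -> A = 11
B = 31^31 mod 47  (bits of 31 = 11111)
  bit 0 = 1: r = r^2 * 31 mod 47 = 1^2 * 31 = 1*31 = 31
  bit 1 = 1: r = r^2 * 31 mod 47 = 31^2 * 31 = 21*31 = 40
  bit 2 = 1: r = r^2 * 31 mod 47 = 40^2 * 31 = 2*31 = 15
  bit 3 = 1: r = r^2 * 31 mod 47 = 15^2 * 31 = 37*31 = 19
  bit 4 = 1: r = r^2 * 31 mod 47 = 19^2 * 31 = 32*31 = 5
  -> B = 5
s = B^a = 5^33 mod 47  (bits of 33 = 100001)
  bit 0 = 1: r = r^2 * 5 mod 47 = 1^2 * 5 = 1*5 = 5
  bit 1 = 0: r = r^2 mod 47 = 5^2 = 25
  bit 2 = 0: r = r^2 mod 47 = 25^2 = 14
  bit 3 = 0: r = r^2 mod 47 = 14^2 = 8
  bit 4 = 0: r = r^2 mod 47 = 8^2 = 17
  bit 5 = 1: r = r^2 * 5 mod 47 = 17^2 * 5 = 7*5 = 35
  -> s = B^a = 35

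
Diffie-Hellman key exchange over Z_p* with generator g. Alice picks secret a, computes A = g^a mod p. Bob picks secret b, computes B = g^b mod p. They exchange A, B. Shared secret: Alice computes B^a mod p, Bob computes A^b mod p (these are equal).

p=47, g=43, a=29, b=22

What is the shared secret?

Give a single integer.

A = 43^29 mod 47  (bits of 29 = 11101)
  bit 0 = 1: r = r^2 * 43 mod 47 = 1^2 * 43 = 1*43 = 43
  bit 1 = 1: r = r^2 * 43 mod 47 = 43^2 * 43 = 16*43 = 30
  bit 2 = 1: r = r^2 * 43 mod 47 = 30^2 * 43 = 7*43 = 19
  bit 3 = 0: r = r^2 mod 47 = 19^2 = 32
  bit 4 = 1: r = r^2 * 43 mod 47 = 32^2 * 43 = 37*43 = 40
  -> A = 40
B = 43^22 mod 47  (bits of 22 = 10110)
  bit 0 = 1: r = r^2 * 43 mod 47 = 1^2 * 43 = 1*43 = 43
  bit 1 = 0: r = r^2 mod 47 = 43^2 = 16
  bit 2 = 1: r = r^2 * 43 mod 47 = 16^2 * 43 = 21*43 = 10
  bit 3 = 1: r = r^2 * 43 mod 47 = 10^2 * 43 = 6*43 = 23
  bit 4 = 0: r = r^2 mod 47 = 23^2 = 12
  -> B = 12
s = B^a = 12^29 mod 47  (bits of 29 = 11101)
  bit 0 = 1: r = r^2 * 12 mod 47 = 1^2 * 12 = 1*12 = 12
  bit 1 = 1: r = r^2 * 12 mod 47 = 12^2 * 12 = 3*12 = 36
  bit 2 = 1: r = r^2 * 12 mod 47 = 36^2 * 12 = 27*12 = 42
  bit 3 = 0: r = r^2 mod 47 = 42^2 = 25
  bit 4 = 1: r = r^2 * 12 mod 47 = 25^2 * 12 = 14*12 = 27
  -> s = B^a = 27

Answer: 27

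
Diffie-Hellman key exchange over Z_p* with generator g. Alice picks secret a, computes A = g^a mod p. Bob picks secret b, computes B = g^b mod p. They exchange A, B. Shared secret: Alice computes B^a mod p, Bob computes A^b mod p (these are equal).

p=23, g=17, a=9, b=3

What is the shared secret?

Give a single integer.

A = 17^9 mod 23  (bits of 9 = 1001)
  bit 0 = 1: r = r^2 * 17 mod 23 = 1^2 * 17 = 1*17 = 17
  bit 1 = 0: r = r^2 mod 23 = 17^2 = 13
  bit 2 = 0: r = r^2 mod 23 = 13^2 = 8
  bit 3 = 1: r = r^2 * 17 mod 23 = 8^2 * 17 = 18*17 = 7
  -> A = 7
B = 17^3 mod 23  (bits of 3 = 11)
  bit 0 = 1: r = r^2 * 17 mod 23 = 1^2 * 17 = 1*17 = 17
  bit 1 = 1: r = r^2 * 17 mod 23 = 17^2 * 17 = 13*17 = 14
  -> B = 14
s = B^a = 14^9 mod 23  (bits of 9 = 1001)
  bit 0 = 1: r = r^2 * 14 mod 23 = 1^2 * 14 = 1*14 = 14
  bit 1 = 0: r = r^2 mod 23 = 14^2 = 12
  bit 2 = 0: r = r^2 mod 23 = 12^2 = 6
  bit 3 = 1: r = r^2 * 14 mod 23 = 6^2 * 14 = 13*14 = 21
  -> s = B^a = 21

Answer: 21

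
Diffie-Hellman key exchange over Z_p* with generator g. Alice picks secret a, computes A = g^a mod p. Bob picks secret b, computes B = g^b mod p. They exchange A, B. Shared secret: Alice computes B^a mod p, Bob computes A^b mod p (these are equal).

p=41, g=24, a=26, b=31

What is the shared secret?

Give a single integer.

Answer: 8

Derivation:
A = 24^26 mod 41  (bits of 26 = 11010)
  bit 0 = 1: r = r^2 * 24 mod 41 = 1^2 * 24 = 1*24 = 24
  bit 1 = 1: r = r^2 * 24 mod 41 = 24^2 * 24 = 2*24 = 7
  bit 2 = 0: r = r^2 mod 41 = 7^2 = 8
  bit 3 = 1: r = r^2 * 24 mod 41 = 8^2 * 24 = 23*24 = 19
  bit 4 = 0: r = r^2 mod 41 = 19^2 = 33
  -> A = 33
B = 24^31 mod 41  (bits of 31 = 11111)
  bit 0 = 1: r = r^2 * 24 mod 41 = 1^2 * 24 = 1*24 = 24
  bit 1 = 1: r = r^2 * 24 mod 41 = 24^2 * 24 = 2*24 = 7
  bit 2 = 1: r = r^2 * 24 mod 41 = 7^2 * 24 = 8*24 = 28
  bit 3 = 1: r = r^2 * 24 mod 41 = 28^2 * 24 = 5*24 = 38
  bit 4 = 1: r = r^2 * 24 mod 41 = 38^2 * 24 = 9*24 = 11
  -> B = 11
s = B^a = 11^26 mod 41  (bits of 26 = 11010)
  bit 0 = 1: r = r^2 * 11 mod 41 = 1^2 * 11 = 1*11 = 11
  bit 1 = 1: r = r^2 * 11 mod 41 = 11^2 * 11 = 39*11 = 19
  bit 2 = 0: r = r^2 mod 41 = 19^2 = 33
  bit 3 = 1: r = r^2 * 11 mod 41 = 33^2 * 11 = 23*11 = 7
  bit 4 = 0: r = r^2 mod 41 = 7^2 = 8
  -> s = B^a = 8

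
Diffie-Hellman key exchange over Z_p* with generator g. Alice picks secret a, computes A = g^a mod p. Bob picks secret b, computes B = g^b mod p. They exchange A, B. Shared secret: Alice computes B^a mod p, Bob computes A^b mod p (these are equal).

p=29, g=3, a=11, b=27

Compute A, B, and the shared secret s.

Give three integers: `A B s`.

A = 3^11 mod 29  (bits of 11 = 1011)
  bit 0 = 1: r = r^2 * 3 mod 29 = 1^2 * 3 = 1*3 = 3
  bit 1 = 0: r = r^2 mod 29 = 3^2 = 9
  bit 2 = 1: r = r^2 * 3 mod 29 = 9^2 * 3 = 23*3 = 11
  bit 3 = 1: r = r^2 * 3 mod 29 = 11^2 * 3 = 5*3 = 15
  -> A = 15
B = 3^27 mod 29  (bits of 27 = 11011)
  bit 0 = 1: r = r^2 * 3 mod 29 = 1^2 * 3 = 1*3 = 3
  bit 1 = 1: r = r^2 * 3 mod 29 = 3^2 * 3 = 9*3 = 27
  bit 2 = 0: r = r^2 mod 29 = 27^2 = 4
  bit 3 = 1: r = r^2 * 3 mod 29 = 4^2 * 3 = 16*3 = 19
  bit 4 = 1: r = r^2 * 3 mod 29 = 19^2 * 3 = 13*3 = 10
  -> B = 10
s = B^a = 10^11 mod 29  (bits of 11 = 1011)
  bit 0 = 1: r = r^2 * 10 mod 29 = 1^2 * 10 = 1*10 = 10
  bit 1 = 0: r = r^2 mod 29 = 10^2 = 13
  bit 2 = 1: r = r^2 * 10 mod 29 = 13^2 * 10 = 24*10 = 8
  bit 3 = 1: r = r^2 * 10 mod 29 = 8^2 * 10 = 6*10 = 2
  -> s = B^a = 2

Answer: 15 10 2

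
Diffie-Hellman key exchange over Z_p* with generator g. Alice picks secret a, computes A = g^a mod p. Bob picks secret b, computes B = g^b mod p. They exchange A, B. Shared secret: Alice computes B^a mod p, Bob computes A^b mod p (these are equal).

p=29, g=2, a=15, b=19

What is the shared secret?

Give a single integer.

Answer: 3

Derivation:
A = 2^15 mod 29  (bits of 15 = 1111)
  bit 0 = 1: r = r^2 * 2 mod 29 = 1^2 * 2 = 1*2 = 2
  bit 1 = 1: r = r^2 * 2 mod 29 = 2^2 * 2 = 4*2 = 8
  bit 2 = 1: r = r^2 * 2 mod 29 = 8^2 * 2 = 6*2 = 12
  bit 3 = 1: r = r^2 * 2 mod 29 = 12^2 * 2 = 28*2 = 27
  -> A = 27
B = 2^19 mod 29  (bits of 19 = 10011)
  bit 0 = 1: r = r^2 * 2 mod 29 = 1^2 * 2 = 1*2 = 2
  bit 1 = 0: r = r^2 mod 29 = 2^2 = 4
  bit 2 = 0: r = r^2 mod 29 = 4^2 = 16
  bit 3 = 1: r = r^2 * 2 mod 29 = 16^2 * 2 = 24*2 = 19
  bit 4 = 1: r = r^2 * 2 mod 29 = 19^2 * 2 = 13*2 = 26
  -> B = 26
s = B^a = 26^15 mod 29  (bits of 15 = 1111)
  bit 0 = 1: r = r^2 * 26 mod 29 = 1^2 * 26 = 1*26 = 26
  bit 1 = 1: r = r^2 * 26 mod 29 = 26^2 * 26 = 9*26 = 2
  bit 2 = 1: r = r^2 * 26 mod 29 = 2^2 * 26 = 4*26 = 17
  bit 3 = 1: r = r^2 * 26 mod 29 = 17^2 * 26 = 28*26 = 3
  -> s = B^a = 3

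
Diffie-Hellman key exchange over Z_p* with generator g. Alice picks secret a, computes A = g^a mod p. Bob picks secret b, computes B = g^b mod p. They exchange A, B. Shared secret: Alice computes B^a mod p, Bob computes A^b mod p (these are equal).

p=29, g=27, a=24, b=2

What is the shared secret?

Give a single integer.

Answer: 23

Derivation:
A = 27^24 mod 29  (bits of 24 = 11000)
  bit 0 = 1: r = r^2 * 27 mod 29 = 1^2 * 27 = 1*27 = 27
  bit 1 = 1: r = r^2 * 27 mod 29 = 27^2 * 27 = 4*27 = 21
  bit 2 = 0: r = r^2 mod 29 = 21^2 = 6
  bit 3 = 0: r = r^2 mod 29 = 6^2 = 7
  bit 4 = 0: r = r^2 mod 29 = 7^2 = 20
  -> A = 20
B = 27^2 mod 29  (bits of 2 = 10)
  bit 0 = 1: r = r^2 * 27 mod 29 = 1^2 * 27 = 1*27 = 27
  bit 1 = 0: r = r^2 mod 29 = 27^2 = 4
  -> B = 4
s = B^a = 4^24 mod 29  (bits of 24 = 11000)
  bit 0 = 1: r = r^2 * 4 mod 29 = 1^2 * 4 = 1*4 = 4
  bit 1 = 1: r = r^2 * 4 mod 29 = 4^2 * 4 = 16*4 = 6
  bit 2 = 0: r = r^2 mod 29 = 6^2 = 7
  bit 3 = 0: r = r^2 mod 29 = 7^2 = 20
  bit 4 = 0: r = r^2 mod 29 = 20^2 = 23
  -> s = B^a = 23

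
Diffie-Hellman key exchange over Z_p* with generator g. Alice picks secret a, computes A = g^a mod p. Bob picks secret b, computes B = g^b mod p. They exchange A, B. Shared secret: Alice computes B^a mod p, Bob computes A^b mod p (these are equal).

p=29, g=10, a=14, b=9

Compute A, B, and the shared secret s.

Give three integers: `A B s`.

A = 10^14 mod 29  (bits of 14 = 1110)
  bit 0 = 1: r = r^2 * 10 mod 29 = 1^2 * 10 = 1*10 = 10
  bit 1 = 1: r = r^2 * 10 mod 29 = 10^2 * 10 = 13*10 = 14
  bit 2 = 1: r = r^2 * 10 mod 29 = 14^2 * 10 = 22*10 = 17
  bit 3 = 0: r = r^2 mod 29 = 17^2 = 28
  -> A = 28
B = 10^9 mod 29  (bits of 9 = 1001)
  bit 0 = 1: r = r^2 * 10 mod 29 = 1^2 * 10 = 1*10 = 10
  bit 1 = 0: r = r^2 mod 29 = 10^2 = 13
  bit 2 = 0: r = r^2 mod 29 = 13^2 = 24
  bit 3 = 1: r = r^2 * 10 mod 29 = 24^2 * 10 = 25*10 = 18
  -> B = 18
s = B^a = 18^14 mod 29  (bits of 14 = 1110)
  bit 0 = 1: r = r^2 * 18 mod 29 = 1^2 * 18 = 1*18 = 18
  bit 1 = 1: r = r^2 * 18 mod 29 = 18^2 * 18 = 5*18 = 3
  bit 2 = 1: r = r^2 * 18 mod 29 = 3^2 * 18 = 9*18 = 17
  bit 3 = 0: r = r^2 mod 29 = 17^2 = 28
  -> s = B^a = 28

Answer: 28 18 28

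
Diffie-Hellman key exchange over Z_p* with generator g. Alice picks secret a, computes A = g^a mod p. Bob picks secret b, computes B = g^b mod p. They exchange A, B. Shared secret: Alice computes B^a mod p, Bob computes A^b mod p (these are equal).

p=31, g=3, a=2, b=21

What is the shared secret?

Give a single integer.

A = 3^2 mod 31  (bits of 2 = 10)
  bit 0 = 1: r = r^2 * 3 mod 31 = 1^2 * 3 = 1*3 = 3
  bit 1 = 0: r = r^2 mod 31 = 3^2 = 9
  -> A = 9
B = 3^21 mod 31  (bits of 21 = 10101)
  bit 0 = 1: r = r^2 * 3 mod 31 = 1^2 * 3 = 1*3 = 3
  bit 1 = 0: r = r^2 mod 31 = 3^2 = 9
  bit 2 = 1: r = r^2 * 3 mod 31 = 9^2 * 3 = 19*3 = 26
  bit 3 = 0: r = r^2 mod 31 = 26^2 = 25
  bit 4 = 1: r = r^2 * 3 mod 31 = 25^2 * 3 = 5*3 = 15
  -> B = 15
s = B^a = 15^2 mod 31  (bits of 2 = 10)
  bit 0 = 1: r = r^2 * 15 mod 31 = 1^2 * 15 = 1*15 = 15
  bit 1 = 0: r = r^2 mod 31 = 15^2 = 8
  -> s = B^a = 8

Answer: 8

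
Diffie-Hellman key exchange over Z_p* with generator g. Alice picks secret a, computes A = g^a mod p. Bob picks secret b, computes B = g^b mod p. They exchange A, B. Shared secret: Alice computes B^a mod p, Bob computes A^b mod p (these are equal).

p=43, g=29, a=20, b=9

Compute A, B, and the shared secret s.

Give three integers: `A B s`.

Answer: 40 39 11

Derivation:
A = 29^20 mod 43  (bits of 20 = 10100)
  bit 0 = 1: r = r^2 * 29 mod 43 = 1^2 * 29 = 1*29 = 29
  bit 1 = 0: r = r^2 mod 43 = 29^2 = 24
  bit 2 = 1: r = r^2 * 29 mod 43 = 24^2 * 29 = 17*29 = 20
  bit 3 = 0: r = r^2 mod 43 = 20^2 = 13
  bit 4 = 0: r = r^2 mod 43 = 13^2 = 40
  -> A = 40
B = 29^9 mod 43  (bits of 9 = 1001)
  bit 0 = 1: r = r^2 * 29 mod 43 = 1^2 * 29 = 1*29 = 29
  bit 1 = 0: r = r^2 mod 43 = 29^2 = 24
  bit 2 = 0: r = r^2 mod 43 = 24^2 = 17
  bit 3 = 1: r = r^2 * 29 mod 43 = 17^2 * 29 = 31*29 = 39
  -> B = 39
s = B^a = 39^20 mod 43  (bits of 20 = 10100)
  bit 0 = 1: r = r^2 * 39 mod 43 = 1^2 * 39 = 1*39 = 39
  bit 1 = 0: r = r^2 mod 43 = 39^2 = 16
  bit 2 = 1: r = r^2 * 39 mod 43 = 16^2 * 39 = 41*39 = 8
  bit 3 = 0: r = r^2 mod 43 = 8^2 = 21
  bit 4 = 0: r = r^2 mod 43 = 21^2 = 11
  -> s = B^a = 11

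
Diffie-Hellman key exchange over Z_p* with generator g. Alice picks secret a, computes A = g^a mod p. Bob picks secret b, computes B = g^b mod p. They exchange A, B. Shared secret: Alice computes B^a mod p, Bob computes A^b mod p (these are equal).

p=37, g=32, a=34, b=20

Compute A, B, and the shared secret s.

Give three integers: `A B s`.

Answer: 3 12 9

Derivation:
A = 32^34 mod 37  (bits of 34 = 100010)
  bit 0 = 1: r = r^2 * 32 mod 37 = 1^2 * 32 = 1*32 = 32
  bit 1 = 0: r = r^2 mod 37 = 32^2 = 25
  bit 2 = 0: r = r^2 mod 37 = 25^2 = 33
  bit 3 = 0: r = r^2 mod 37 = 33^2 = 16
  bit 4 = 1: r = r^2 * 32 mod 37 = 16^2 * 32 = 34*32 = 15
  bit 5 = 0: r = r^2 mod 37 = 15^2 = 3
  -> A = 3
B = 32^20 mod 37  (bits of 20 = 10100)
  bit 0 = 1: r = r^2 * 32 mod 37 = 1^2 * 32 = 1*32 = 32
  bit 1 = 0: r = r^2 mod 37 = 32^2 = 25
  bit 2 = 1: r = r^2 * 32 mod 37 = 25^2 * 32 = 33*32 = 20
  bit 3 = 0: r = r^2 mod 37 = 20^2 = 30
  bit 4 = 0: r = r^2 mod 37 = 30^2 = 12
  -> B = 12
s = B^a = 12^34 mod 37  (bits of 34 = 100010)
  bit 0 = 1: r = r^2 * 12 mod 37 = 1^2 * 12 = 1*12 = 12
  bit 1 = 0: r = r^2 mod 37 = 12^2 = 33
  bit 2 = 0: r = r^2 mod 37 = 33^2 = 16
  bit 3 = 0: r = r^2 mod 37 = 16^2 = 34
  bit 4 = 1: r = r^2 * 12 mod 37 = 34^2 * 12 = 9*12 = 34
  bit 5 = 0: r = r^2 mod 37 = 34^2 = 9
  -> s = B^a = 9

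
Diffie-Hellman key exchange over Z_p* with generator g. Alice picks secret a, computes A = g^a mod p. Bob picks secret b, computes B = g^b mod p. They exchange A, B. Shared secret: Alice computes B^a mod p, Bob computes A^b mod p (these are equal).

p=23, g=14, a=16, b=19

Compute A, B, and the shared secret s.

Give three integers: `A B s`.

Answer: 8 10 4

Derivation:
A = 14^16 mod 23  (bits of 16 = 10000)
  bit 0 = 1: r = r^2 * 14 mod 23 = 1^2 * 14 = 1*14 = 14
  bit 1 = 0: r = r^2 mod 23 = 14^2 = 12
  bit 2 = 0: r = r^2 mod 23 = 12^2 = 6
  bit 3 = 0: r = r^2 mod 23 = 6^2 = 13
  bit 4 = 0: r = r^2 mod 23 = 13^2 = 8
  -> A = 8
B = 14^19 mod 23  (bits of 19 = 10011)
  bit 0 = 1: r = r^2 * 14 mod 23 = 1^2 * 14 = 1*14 = 14
  bit 1 = 0: r = r^2 mod 23 = 14^2 = 12
  bit 2 = 0: r = r^2 mod 23 = 12^2 = 6
  bit 3 = 1: r = r^2 * 14 mod 23 = 6^2 * 14 = 13*14 = 21
  bit 4 = 1: r = r^2 * 14 mod 23 = 21^2 * 14 = 4*14 = 10
  -> B = 10
s = B^a = 10^16 mod 23  (bits of 16 = 10000)
  bit 0 = 1: r = r^2 * 10 mod 23 = 1^2 * 10 = 1*10 = 10
  bit 1 = 0: r = r^2 mod 23 = 10^2 = 8
  bit 2 = 0: r = r^2 mod 23 = 8^2 = 18
  bit 3 = 0: r = r^2 mod 23 = 18^2 = 2
  bit 4 = 0: r = r^2 mod 23 = 2^2 = 4
  -> s = B^a = 4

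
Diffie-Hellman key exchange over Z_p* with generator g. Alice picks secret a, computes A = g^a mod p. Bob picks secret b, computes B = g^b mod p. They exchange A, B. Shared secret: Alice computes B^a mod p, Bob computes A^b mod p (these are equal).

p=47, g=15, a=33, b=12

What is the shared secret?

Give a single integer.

A = 15^33 mod 47  (bits of 33 = 100001)
  bit 0 = 1: r = r^2 * 15 mod 47 = 1^2 * 15 = 1*15 = 15
  bit 1 = 0: r = r^2 mod 47 = 15^2 = 37
  bit 2 = 0: r = r^2 mod 47 = 37^2 = 6
  bit 3 = 0: r = r^2 mod 47 = 6^2 = 36
  bit 4 = 0: r = r^2 mod 47 = 36^2 = 27
  bit 5 = 1: r = r^2 * 15 mod 47 = 27^2 * 15 = 24*15 = 31
  -> A = 31
B = 15^12 mod 47  (bits of 12 = 1100)
  bit 0 = 1: r = r^2 * 15 mod 47 = 1^2 * 15 = 1*15 = 15
  bit 1 = 1: r = r^2 * 15 mod 47 = 15^2 * 15 = 37*15 = 38
  bit 2 = 0: r = r^2 mod 47 = 38^2 = 34
  bit 3 = 0: r = r^2 mod 47 = 34^2 = 28
  -> B = 28
s = B^a = 28^33 mod 47  (bits of 33 = 100001)
  bit 0 = 1: r = r^2 * 28 mod 47 = 1^2 * 28 = 1*28 = 28
  bit 1 = 0: r = r^2 mod 47 = 28^2 = 32
  bit 2 = 0: r = r^2 mod 47 = 32^2 = 37
  bit 3 = 0: r = r^2 mod 47 = 37^2 = 6
  bit 4 = 0: r = r^2 mod 47 = 6^2 = 36
  bit 5 = 1: r = r^2 * 28 mod 47 = 36^2 * 28 = 27*28 = 4
  -> s = B^a = 4

Answer: 4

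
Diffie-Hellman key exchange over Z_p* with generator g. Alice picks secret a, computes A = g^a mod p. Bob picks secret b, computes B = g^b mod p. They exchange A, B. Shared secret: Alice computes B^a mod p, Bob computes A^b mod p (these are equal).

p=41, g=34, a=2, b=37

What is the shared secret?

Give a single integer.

A = 34^2 mod 41  (bits of 2 = 10)
  bit 0 = 1: r = r^2 * 34 mod 41 = 1^2 * 34 = 1*34 = 34
  bit 1 = 0: r = r^2 mod 41 = 34^2 = 8
  -> A = 8
B = 34^37 mod 41  (bits of 37 = 100101)
  bit 0 = 1: r = r^2 * 34 mod 41 = 1^2 * 34 = 1*34 = 34
  bit 1 = 0: r = r^2 mod 41 = 34^2 = 8
  bit 2 = 0: r = r^2 mod 41 = 8^2 = 23
  bit 3 = 1: r = r^2 * 34 mod 41 = 23^2 * 34 = 37*34 = 28
  bit 4 = 0: r = r^2 mod 41 = 28^2 = 5
  bit 5 = 1: r = r^2 * 34 mod 41 = 5^2 * 34 = 25*34 = 30
  -> B = 30
s = B^a = 30^2 mod 41  (bits of 2 = 10)
  bit 0 = 1: r = r^2 * 30 mod 41 = 1^2 * 30 = 1*30 = 30
  bit 1 = 0: r = r^2 mod 41 = 30^2 = 39
  -> s = B^a = 39

Answer: 39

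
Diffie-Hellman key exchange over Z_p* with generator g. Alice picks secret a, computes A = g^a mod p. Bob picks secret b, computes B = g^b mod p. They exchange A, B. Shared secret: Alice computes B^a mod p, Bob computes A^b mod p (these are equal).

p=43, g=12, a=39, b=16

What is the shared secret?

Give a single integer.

A = 12^39 mod 43  (bits of 39 = 100111)
  bit 0 = 1: r = r^2 * 12 mod 43 = 1^2 * 12 = 1*12 = 12
  bit 1 = 0: r = r^2 mod 43 = 12^2 = 15
  bit 2 = 0: r = r^2 mod 43 = 15^2 = 10
  bit 3 = 1: r = r^2 * 12 mod 43 = 10^2 * 12 = 14*12 = 39
  bit 4 = 1: r = r^2 * 12 mod 43 = 39^2 * 12 = 16*12 = 20
  bit 5 = 1: r = r^2 * 12 mod 43 = 20^2 * 12 = 13*12 = 27
  -> A = 27
B = 12^16 mod 43  (bits of 16 = 10000)
  bit 0 = 1: r = r^2 * 12 mod 43 = 1^2 * 12 = 1*12 = 12
  bit 1 = 0: r = r^2 mod 43 = 12^2 = 15
  bit 2 = 0: r = r^2 mod 43 = 15^2 = 10
  bit 3 = 0: r = r^2 mod 43 = 10^2 = 14
  bit 4 = 0: r = r^2 mod 43 = 14^2 = 24
  -> B = 24
s = B^a = 24^39 mod 43  (bits of 39 = 100111)
  bit 0 = 1: r = r^2 * 24 mod 43 = 1^2 * 24 = 1*24 = 24
  bit 1 = 0: r = r^2 mod 43 = 24^2 = 17
  bit 2 = 0: r = r^2 mod 43 = 17^2 = 31
  bit 3 = 1: r = r^2 * 24 mod 43 = 31^2 * 24 = 15*24 = 16
  bit 4 = 1: r = r^2 * 24 mod 43 = 16^2 * 24 = 41*24 = 38
  bit 5 = 1: r = r^2 * 24 mod 43 = 38^2 * 24 = 25*24 = 41
  -> s = B^a = 41

Answer: 41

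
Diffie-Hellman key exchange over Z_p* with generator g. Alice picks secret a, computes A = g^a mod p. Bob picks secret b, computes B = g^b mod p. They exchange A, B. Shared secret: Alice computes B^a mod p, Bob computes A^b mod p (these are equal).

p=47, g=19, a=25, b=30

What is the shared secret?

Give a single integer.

A = 19^25 mod 47  (bits of 25 = 11001)
  bit 0 = 1: r = r^2 * 19 mod 47 = 1^2 * 19 = 1*19 = 19
  bit 1 = 1: r = r^2 * 19 mod 47 = 19^2 * 19 = 32*19 = 44
  bit 2 = 0: r = r^2 mod 47 = 44^2 = 9
  bit 3 = 0: r = r^2 mod 47 = 9^2 = 34
  bit 4 = 1: r = r^2 * 19 mod 47 = 34^2 * 19 = 28*19 = 15
  -> A = 15
B = 19^30 mod 47  (bits of 30 = 11110)
  bit 0 = 1: r = r^2 * 19 mod 47 = 1^2 * 19 = 1*19 = 19
  bit 1 = 1: r = r^2 * 19 mod 47 = 19^2 * 19 = 32*19 = 44
  bit 2 = 1: r = r^2 * 19 mod 47 = 44^2 * 19 = 9*19 = 30
  bit 3 = 1: r = r^2 * 19 mod 47 = 30^2 * 19 = 7*19 = 39
  bit 4 = 0: r = r^2 mod 47 = 39^2 = 17
  -> B = 17
s = B^a = 17^25 mod 47  (bits of 25 = 11001)
  bit 0 = 1: r = r^2 * 17 mod 47 = 1^2 * 17 = 1*17 = 17
  bit 1 = 1: r = r^2 * 17 mod 47 = 17^2 * 17 = 7*17 = 25
  bit 2 = 0: r = r^2 mod 47 = 25^2 = 14
  bit 3 = 0: r = r^2 mod 47 = 14^2 = 8
  bit 4 = 1: r = r^2 * 17 mod 47 = 8^2 * 17 = 17*17 = 7
  -> s = B^a = 7

Answer: 7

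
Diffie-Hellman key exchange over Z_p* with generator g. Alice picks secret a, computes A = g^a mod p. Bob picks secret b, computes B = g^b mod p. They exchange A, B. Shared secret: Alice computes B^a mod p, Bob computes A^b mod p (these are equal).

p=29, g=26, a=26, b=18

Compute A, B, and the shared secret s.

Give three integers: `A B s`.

A = 26^26 mod 29  (bits of 26 = 11010)
  bit 0 = 1: r = r^2 * 26 mod 29 = 1^2 * 26 = 1*26 = 26
  bit 1 = 1: r = r^2 * 26 mod 29 = 26^2 * 26 = 9*26 = 2
  bit 2 = 0: r = r^2 mod 29 = 2^2 = 4
  bit 3 = 1: r = r^2 * 26 mod 29 = 4^2 * 26 = 16*26 = 10
  bit 4 = 0: r = r^2 mod 29 = 10^2 = 13
  -> A = 13
B = 26^18 mod 29  (bits of 18 = 10010)
  bit 0 = 1: r = r^2 * 26 mod 29 = 1^2 * 26 = 1*26 = 26
  bit 1 = 0: r = r^2 mod 29 = 26^2 = 9
  bit 2 = 0: r = r^2 mod 29 = 9^2 = 23
  bit 3 = 1: r = r^2 * 26 mod 29 = 23^2 * 26 = 7*26 = 8
  bit 4 = 0: r = r^2 mod 29 = 8^2 = 6
  -> B = 6
s = B^a = 6^26 mod 29  (bits of 26 = 11010)
  bit 0 = 1: r = r^2 * 6 mod 29 = 1^2 * 6 = 1*6 = 6
  bit 1 = 1: r = r^2 * 6 mod 29 = 6^2 * 6 = 7*6 = 13
  bit 2 = 0: r = r^2 mod 29 = 13^2 = 24
  bit 3 = 1: r = r^2 * 6 mod 29 = 24^2 * 6 = 25*6 = 5
  bit 4 = 0: r = r^2 mod 29 = 5^2 = 25
  -> s = B^a = 25

Answer: 13 6 25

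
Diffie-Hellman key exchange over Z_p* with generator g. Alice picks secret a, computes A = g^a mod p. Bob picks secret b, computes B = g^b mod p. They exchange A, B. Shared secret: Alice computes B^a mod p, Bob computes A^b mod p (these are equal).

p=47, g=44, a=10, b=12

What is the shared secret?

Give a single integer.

A = 44^10 mod 47  (bits of 10 = 1010)
  bit 0 = 1: r = r^2 * 44 mod 47 = 1^2 * 44 = 1*44 = 44
  bit 1 = 0: r = r^2 mod 47 = 44^2 = 9
  bit 2 = 1: r = r^2 * 44 mod 47 = 9^2 * 44 = 34*44 = 39
  bit 3 = 0: r = r^2 mod 47 = 39^2 = 17
  -> A = 17
B = 44^12 mod 47  (bits of 12 = 1100)
  bit 0 = 1: r = r^2 * 44 mod 47 = 1^2 * 44 = 1*44 = 44
  bit 1 = 1: r = r^2 * 44 mod 47 = 44^2 * 44 = 9*44 = 20
  bit 2 = 0: r = r^2 mod 47 = 20^2 = 24
  bit 3 = 0: r = r^2 mod 47 = 24^2 = 12
  -> B = 12
s = B^a = 12^10 mod 47  (bits of 10 = 1010)
  bit 0 = 1: r = r^2 * 12 mod 47 = 1^2 * 12 = 1*12 = 12
  bit 1 = 0: r = r^2 mod 47 = 12^2 = 3
  bit 2 = 1: r = r^2 * 12 mod 47 = 3^2 * 12 = 9*12 = 14
  bit 3 = 0: r = r^2 mod 47 = 14^2 = 8
  -> s = B^a = 8

Answer: 8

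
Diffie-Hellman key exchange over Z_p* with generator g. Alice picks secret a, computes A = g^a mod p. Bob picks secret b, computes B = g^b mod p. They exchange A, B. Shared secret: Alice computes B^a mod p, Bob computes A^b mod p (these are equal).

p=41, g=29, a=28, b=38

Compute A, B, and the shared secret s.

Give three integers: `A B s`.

A = 29^28 mod 41  (bits of 28 = 11100)
  bit 0 = 1: r = r^2 * 29 mod 41 = 1^2 * 29 = 1*29 = 29
  bit 1 = 1: r = r^2 * 29 mod 41 = 29^2 * 29 = 21*29 = 35
  bit 2 = 1: r = r^2 * 29 mod 41 = 35^2 * 29 = 36*29 = 19
  bit 3 = 0: r = r^2 mod 41 = 19^2 = 33
  bit 4 = 0: r = r^2 mod 41 = 33^2 = 23
  -> A = 23
B = 29^38 mod 41  (bits of 38 = 100110)
  bit 0 = 1: r = r^2 * 29 mod 41 = 1^2 * 29 = 1*29 = 29
  bit 1 = 0: r = r^2 mod 41 = 29^2 = 21
  bit 2 = 0: r = r^2 mod 41 = 21^2 = 31
  bit 3 = 1: r = r^2 * 29 mod 41 = 31^2 * 29 = 18*29 = 30
  bit 4 = 1: r = r^2 * 29 mod 41 = 30^2 * 29 = 39*29 = 24
  bit 5 = 0: r = r^2 mod 41 = 24^2 = 2
  -> B = 2
s = B^a = 2^28 mod 41  (bits of 28 = 11100)
  bit 0 = 1: r = r^2 * 2 mod 41 = 1^2 * 2 = 1*2 = 2
  bit 1 = 1: r = r^2 * 2 mod 41 = 2^2 * 2 = 4*2 = 8
  bit 2 = 1: r = r^2 * 2 mod 41 = 8^2 * 2 = 23*2 = 5
  bit 3 = 0: r = r^2 mod 41 = 5^2 = 25
  bit 4 = 0: r = r^2 mod 41 = 25^2 = 10
  -> s = B^a = 10

Answer: 23 2 10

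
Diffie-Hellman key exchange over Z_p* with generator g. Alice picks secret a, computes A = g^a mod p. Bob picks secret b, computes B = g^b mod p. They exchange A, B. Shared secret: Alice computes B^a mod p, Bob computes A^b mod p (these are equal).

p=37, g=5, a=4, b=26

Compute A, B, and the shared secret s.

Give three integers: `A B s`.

Answer: 33 21 9

Derivation:
A = 5^4 mod 37  (bits of 4 = 100)
  bit 0 = 1: r = r^2 * 5 mod 37 = 1^2 * 5 = 1*5 = 5
  bit 1 = 0: r = r^2 mod 37 = 5^2 = 25
  bit 2 = 0: r = r^2 mod 37 = 25^2 = 33
  -> A = 33
B = 5^26 mod 37  (bits of 26 = 11010)
  bit 0 = 1: r = r^2 * 5 mod 37 = 1^2 * 5 = 1*5 = 5
  bit 1 = 1: r = r^2 * 5 mod 37 = 5^2 * 5 = 25*5 = 14
  bit 2 = 0: r = r^2 mod 37 = 14^2 = 11
  bit 3 = 1: r = r^2 * 5 mod 37 = 11^2 * 5 = 10*5 = 13
  bit 4 = 0: r = r^2 mod 37 = 13^2 = 21
  -> B = 21
s = B^a = 21^4 mod 37  (bits of 4 = 100)
  bit 0 = 1: r = r^2 * 21 mod 37 = 1^2 * 21 = 1*21 = 21
  bit 1 = 0: r = r^2 mod 37 = 21^2 = 34
  bit 2 = 0: r = r^2 mod 37 = 34^2 = 9
  -> s = B^a = 9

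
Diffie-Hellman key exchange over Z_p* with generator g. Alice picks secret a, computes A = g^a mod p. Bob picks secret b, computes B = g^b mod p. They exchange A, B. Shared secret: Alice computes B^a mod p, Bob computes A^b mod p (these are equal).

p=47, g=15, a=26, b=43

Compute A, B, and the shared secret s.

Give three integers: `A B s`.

Answer: 9 26 2

Derivation:
A = 15^26 mod 47  (bits of 26 = 11010)
  bit 0 = 1: r = r^2 * 15 mod 47 = 1^2 * 15 = 1*15 = 15
  bit 1 = 1: r = r^2 * 15 mod 47 = 15^2 * 15 = 37*15 = 38
  bit 2 = 0: r = r^2 mod 47 = 38^2 = 34
  bit 3 = 1: r = r^2 * 15 mod 47 = 34^2 * 15 = 28*15 = 44
  bit 4 = 0: r = r^2 mod 47 = 44^2 = 9
  -> A = 9
B = 15^43 mod 47  (bits of 43 = 101011)
  bit 0 = 1: r = r^2 * 15 mod 47 = 1^2 * 15 = 1*15 = 15
  bit 1 = 0: r = r^2 mod 47 = 15^2 = 37
  bit 2 = 1: r = r^2 * 15 mod 47 = 37^2 * 15 = 6*15 = 43
  bit 3 = 0: r = r^2 mod 47 = 43^2 = 16
  bit 4 = 1: r = r^2 * 15 mod 47 = 16^2 * 15 = 21*15 = 33
  bit 5 = 1: r = r^2 * 15 mod 47 = 33^2 * 15 = 8*15 = 26
  -> B = 26
s = B^a = 26^26 mod 47  (bits of 26 = 11010)
  bit 0 = 1: r = r^2 * 26 mod 47 = 1^2 * 26 = 1*26 = 26
  bit 1 = 1: r = r^2 * 26 mod 47 = 26^2 * 26 = 18*26 = 45
  bit 2 = 0: r = r^2 mod 47 = 45^2 = 4
  bit 3 = 1: r = r^2 * 26 mod 47 = 4^2 * 26 = 16*26 = 40
  bit 4 = 0: r = r^2 mod 47 = 40^2 = 2
  -> s = B^a = 2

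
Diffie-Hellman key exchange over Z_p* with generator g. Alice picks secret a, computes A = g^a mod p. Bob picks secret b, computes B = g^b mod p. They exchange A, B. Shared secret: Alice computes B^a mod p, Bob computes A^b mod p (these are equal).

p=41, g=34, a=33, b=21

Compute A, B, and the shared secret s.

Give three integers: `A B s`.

Answer: 12 7 29

Derivation:
A = 34^33 mod 41  (bits of 33 = 100001)
  bit 0 = 1: r = r^2 * 34 mod 41 = 1^2 * 34 = 1*34 = 34
  bit 1 = 0: r = r^2 mod 41 = 34^2 = 8
  bit 2 = 0: r = r^2 mod 41 = 8^2 = 23
  bit 3 = 0: r = r^2 mod 41 = 23^2 = 37
  bit 4 = 0: r = r^2 mod 41 = 37^2 = 16
  bit 5 = 1: r = r^2 * 34 mod 41 = 16^2 * 34 = 10*34 = 12
  -> A = 12
B = 34^21 mod 41  (bits of 21 = 10101)
  bit 0 = 1: r = r^2 * 34 mod 41 = 1^2 * 34 = 1*34 = 34
  bit 1 = 0: r = r^2 mod 41 = 34^2 = 8
  bit 2 = 1: r = r^2 * 34 mod 41 = 8^2 * 34 = 23*34 = 3
  bit 3 = 0: r = r^2 mod 41 = 3^2 = 9
  bit 4 = 1: r = r^2 * 34 mod 41 = 9^2 * 34 = 40*34 = 7
  -> B = 7
s = B^a = 7^33 mod 41  (bits of 33 = 100001)
  bit 0 = 1: r = r^2 * 7 mod 41 = 1^2 * 7 = 1*7 = 7
  bit 1 = 0: r = r^2 mod 41 = 7^2 = 8
  bit 2 = 0: r = r^2 mod 41 = 8^2 = 23
  bit 3 = 0: r = r^2 mod 41 = 23^2 = 37
  bit 4 = 0: r = r^2 mod 41 = 37^2 = 16
  bit 5 = 1: r = r^2 * 7 mod 41 = 16^2 * 7 = 10*7 = 29
  -> s = B^a = 29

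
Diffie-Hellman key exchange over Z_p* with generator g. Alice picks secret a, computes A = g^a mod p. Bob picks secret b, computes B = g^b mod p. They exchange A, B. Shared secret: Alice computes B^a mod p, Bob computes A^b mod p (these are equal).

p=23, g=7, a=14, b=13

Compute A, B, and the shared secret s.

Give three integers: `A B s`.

Answer: 2 20 4

Derivation:
A = 7^14 mod 23  (bits of 14 = 1110)
  bit 0 = 1: r = r^2 * 7 mod 23 = 1^2 * 7 = 1*7 = 7
  bit 1 = 1: r = r^2 * 7 mod 23 = 7^2 * 7 = 3*7 = 21
  bit 2 = 1: r = r^2 * 7 mod 23 = 21^2 * 7 = 4*7 = 5
  bit 3 = 0: r = r^2 mod 23 = 5^2 = 2
  -> A = 2
B = 7^13 mod 23  (bits of 13 = 1101)
  bit 0 = 1: r = r^2 * 7 mod 23 = 1^2 * 7 = 1*7 = 7
  bit 1 = 1: r = r^2 * 7 mod 23 = 7^2 * 7 = 3*7 = 21
  bit 2 = 0: r = r^2 mod 23 = 21^2 = 4
  bit 3 = 1: r = r^2 * 7 mod 23 = 4^2 * 7 = 16*7 = 20
  -> B = 20
s = B^a = 20^14 mod 23  (bits of 14 = 1110)
  bit 0 = 1: r = r^2 * 20 mod 23 = 1^2 * 20 = 1*20 = 20
  bit 1 = 1: r = r^2 * 20 mod 23 = 20^2 * 20 = 9*20 = 19
  bit 2 = 1: r = r^2 * 20 mod 23 = 19^2 * 20 = 16*20 = 21
  bit 3 = 0: r = r^2 mod 23 = 21^2 = 4
  -> s = B^a = 4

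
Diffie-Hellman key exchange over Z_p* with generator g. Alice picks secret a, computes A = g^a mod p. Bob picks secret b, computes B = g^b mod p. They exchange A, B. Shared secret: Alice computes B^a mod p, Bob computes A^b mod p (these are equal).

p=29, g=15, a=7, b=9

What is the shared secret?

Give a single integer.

Answer: 17

Derivation:
A = 15^7 mod 29  (bits of 7 = 111)
  bit 0 = 1: r = r^2 * 15 mod 29 = 1^2 * 15 = 1*15 = 15
  bit 1 = 1: r = r^2 * 15 mod 29 = 15^2 * 15 = 22*15 = 11
  bit 2 = 1: r = r^2 * 15 mod 29 = 11^2 * 15 = 5*15 = 17
  -> A = 17
B = 15^9 mod 29  (bits of 9 = 1001)
  bit 0 = 1: r = r^2 * 15 mod 29 = 1^2 * 15 = 1*15 = 15
  bit 1 = 0: r = r^2 mod 29 = 15^2 = 22
  bit 2 = 0: r = r^2 mod 29 = 22^2 = 20
  bit 3 = 1: r = r^2 * 15 mod 29 = 20^2 * 15 = 23*15 = 26
  -> B = 26
s = B^a = 26^7 mod 29  (bits of 7 = 111)
  bit 0 = 1: r = r^2 * 26 mod 29 = 1^2 * 26 = 1*26 = 26
  bit 1 = 1: r = r^2 * 26 mod 29 = 26^2 * 26 = 9*26 = 2
  bit 2 = 1: r = r^2 * 26 mod 29 = 2^2 * 26 = 4*26 = 17
  -> s = B^a = 17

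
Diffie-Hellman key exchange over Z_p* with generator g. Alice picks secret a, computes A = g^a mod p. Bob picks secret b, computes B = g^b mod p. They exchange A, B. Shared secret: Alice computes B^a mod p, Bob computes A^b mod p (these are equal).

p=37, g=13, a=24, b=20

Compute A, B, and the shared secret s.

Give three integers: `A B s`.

A = 13^24 mod 37  (bits of 24 = 11000)
  bit 0 = 1: r = r^2 * 13 mod 37 = 1^2 * 13 = 1*13 = 13
  bit 1 = 1: r = r^2 * 13 mod 37 = 13^2 * 13 = 21*13 = 14
  bit 2 = 0: r = r^2 mod 37 = 14^2 = 11
  bit 3 = 0: r = r^2 mod 37 = 11^2 = 10
  bit 4 = 0: r = r^2 mod 37 = 10^2 = 26
  -> A = 26
B = 13^20 mod 37  (bits of 20 = 10100)
  bit 0 = 1: r = r^2 * 13 mod 37 = 1^2 * 13 = 1*13 = 13
  bit 1 = 0: r = r^2 mod 37 = 13^2 = 21
  bit 2 = 1: r = r^2 * 13 mod 37 = 21^2 * 13 = 34*13 = 35
  bit 3 = 0: r = r^2 mod 37 = 35^2 = 4
  bit 4 = 0: r = r^2 mod 37 = 4^2 = 16
  -> B = 16
s = B^a = 16^24 mod 37  (bits of 24 = 11000)
  bit 0 = 1: r = r^2 * 16 mod 37 = 1^2 * 16 = 1*16 = 16
  bit 1 = 1: r = r^2 * 16 mod 37 = 16^2 * 16 = 34*16 = 26
  bit 2 = 0: r = r^2 mod 37 = 26^2 = 10
  bit 3 = 0: r = r^2 mod 37 = 10^2 = 26
  bit 4 = 0: r = r^2 mod 37 = 26^2 = 10
  -> s = B^a = 10

Answer: 26 16 10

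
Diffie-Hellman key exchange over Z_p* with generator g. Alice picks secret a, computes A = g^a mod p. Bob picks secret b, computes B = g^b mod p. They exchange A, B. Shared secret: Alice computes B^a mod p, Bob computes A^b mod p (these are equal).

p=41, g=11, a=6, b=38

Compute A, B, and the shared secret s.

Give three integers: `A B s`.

Answer: 33 20 25

Derivation:
A = 11^6 mod 41  (bits of 6 = 110)
  bit 0 = 1: r = r^2 * 11 mod 41 = 1^2 * 11 = 1*11 = 11
  bit 1 = 1: r = r^2 * 11 mod 41 = 11^2 * 11 = 39*11 = 19
  bit 2 = 0: r = r^2 mod 41 = 19^2 = 33
  -> A = 33
B = 11^38 mod 41  (bits of 38 = 100110)
  bit 0 = 1: r = r^2 * 11 mod 41 = 1^2 * 11 = 1*11 = 11
  bit 1 = 0: r = r^2 mod 41 = 11^2 = 39
  bit 2 = 0: r = r^2 mod 41 = 39^2 = 4
  bit 3 = 1: r = r^2 * 11 mod 41 = 4^2 * 11 = 16*11 = 12
  bit 4 = 1: r = r^2 * 11 mod 41 = 12^2 * 11 = 21*11 = 26
  bit 5 = 0: r = r^2 mod 41 = 26^2 = 20
  -> B = 20
s = B^a = 20^6 mod 41  (bits of 6 = 110)
  bit 0 = 1: r = r^2 * 20 mod 41 = 1^2 * 20 = 1*20 = 20
  bit 1 = 1: r = r^2 * 20 mod 41 = 20^2 * 20 = 31*20 = 5
  bit 2 = 0: r = r^2 mod 41 = 5^2 = 25
  -> s = B^a = 25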